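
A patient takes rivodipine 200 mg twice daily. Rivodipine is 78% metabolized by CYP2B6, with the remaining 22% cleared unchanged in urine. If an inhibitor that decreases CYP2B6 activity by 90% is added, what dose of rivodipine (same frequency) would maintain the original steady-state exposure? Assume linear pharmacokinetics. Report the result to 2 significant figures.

The CYP2B6 pathway (78% of clearance) is reduced to 0.1× activity: 0.78 × 0.1 = 0.078.
Non-CYP routes (22%) are unchanged.
New clearance relative to baseline: 0.078 + 0.22 = 0.298.
Css,avg = (dose rate)/CL, so holding Css fixed requires dose ∝ CL: 200 × 0.298 = 60 mg.

60 mg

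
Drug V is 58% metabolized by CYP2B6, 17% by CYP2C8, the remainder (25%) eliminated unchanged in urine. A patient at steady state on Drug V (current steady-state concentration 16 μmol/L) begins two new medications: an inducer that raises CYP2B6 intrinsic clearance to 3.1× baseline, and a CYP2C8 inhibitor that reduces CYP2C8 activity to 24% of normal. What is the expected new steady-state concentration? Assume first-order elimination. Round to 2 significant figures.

7.7 μmol/L

CYP2B6: 0.58 × 3.1 = 1.798
CYP2C8: 0.17 × 0.24 = 0.0408
Other: 0.25 (unchanged)
Relative clearance = 1.798 + 0.0408 + 0.25 = 2.0888.
Steady-state concentration ∝ 1/CL: new value = 16 / 2.0888 = 7.7 μmol/L.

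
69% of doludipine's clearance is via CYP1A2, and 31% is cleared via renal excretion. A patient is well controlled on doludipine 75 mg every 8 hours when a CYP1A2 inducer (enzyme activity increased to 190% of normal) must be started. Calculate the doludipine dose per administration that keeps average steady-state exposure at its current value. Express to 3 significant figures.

The CYP1A2 pathway (69% of clearance) increases to 1.9× activity: 0.69 × 1.9 = 1.311.
The remaining 31% of clearance is unaffected.
New clearance relative to baseline: 1.311 + 0.31 = 1.621.
Exposure is unchanged when dose changes in proportion to clearance. New dose = 75 mg × 1.621 = 122 mg.

122 mg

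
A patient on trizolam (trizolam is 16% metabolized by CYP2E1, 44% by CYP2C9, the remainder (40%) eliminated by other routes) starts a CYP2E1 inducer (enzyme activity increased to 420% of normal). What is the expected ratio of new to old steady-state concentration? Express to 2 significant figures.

0.66

CYP2E1: 0.16 × 4.2 = 0.672
CYP2C9: 0.44 (unchanged)
Other: 0.4 (unchanged)
New clearance relative to baseline: 0.672 + 0.44 + 0.4 = 1.512.
Steady-state concentration is inversely proportional to clearance, so the fold-change is 1 / 1.512 = 0.66.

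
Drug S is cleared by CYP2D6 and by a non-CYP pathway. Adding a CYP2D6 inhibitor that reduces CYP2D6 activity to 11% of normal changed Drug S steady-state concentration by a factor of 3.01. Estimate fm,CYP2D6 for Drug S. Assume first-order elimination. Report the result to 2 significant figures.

0.75

Let fm be the CYP2D6 fraction. New clearance relative to baseline = fm × 0.11 + (1 − fm).
Steady-state concentration ratio = 1 / (new CL fraction), so new CL fraction = 1 / 3.01 = 0.3322.
fm × 0.11 + 1 − fm = 0.3322  ⇒  fm × (0.11 − 1) = −0.6678  ⇒  fm = 0.75.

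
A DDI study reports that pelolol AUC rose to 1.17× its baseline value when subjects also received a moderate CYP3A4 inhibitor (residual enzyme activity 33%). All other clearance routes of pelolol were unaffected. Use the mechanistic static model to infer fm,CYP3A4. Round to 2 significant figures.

0.22

CL'/CL = 1 / 1.17 = 0.8547
0.33·fm + (1 − fm) = 0.8547
fm = (0.8547 − 1) / (0.33 − 1) = 0.22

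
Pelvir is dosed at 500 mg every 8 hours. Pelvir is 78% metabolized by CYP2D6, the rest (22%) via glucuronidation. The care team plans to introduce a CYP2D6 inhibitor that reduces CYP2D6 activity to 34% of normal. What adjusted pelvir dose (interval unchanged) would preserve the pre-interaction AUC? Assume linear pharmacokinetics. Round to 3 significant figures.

CYP2D6: 0.78 × 0.34 = 0.2652
Other: 0.22 (unchanged)
New clearance relative to baseline: 0.2652 + 0.22 = 0.4852.
To maintain the same steady-state level, dose must scale with clearance: new dose = 500 × 0.4852 = 243 mg.

243 mg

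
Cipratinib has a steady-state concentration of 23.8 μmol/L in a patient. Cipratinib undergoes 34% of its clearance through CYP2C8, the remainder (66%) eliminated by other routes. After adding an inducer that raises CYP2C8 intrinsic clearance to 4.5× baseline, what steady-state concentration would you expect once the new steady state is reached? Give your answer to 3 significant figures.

The CYP2C8 pathway (34% of clearance) increases to 4.5× activity: 0.34 × 4.5 = 1.53.
The remaining 66% of clearance is unaffected.
New clearance relative to baseline: 1.53 + 0.66 = 2.19.
With dosing unchanged, steady-state concentration scales as 1/CL: 23.8 / 2.19 = 10.9 μmol/L.

10.9 μmol/L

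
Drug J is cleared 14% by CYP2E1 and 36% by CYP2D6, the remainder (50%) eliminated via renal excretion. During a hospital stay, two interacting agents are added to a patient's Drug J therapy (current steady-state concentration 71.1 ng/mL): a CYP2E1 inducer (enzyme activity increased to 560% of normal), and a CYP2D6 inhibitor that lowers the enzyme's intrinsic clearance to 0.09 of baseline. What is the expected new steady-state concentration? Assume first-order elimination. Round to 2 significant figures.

CYP2E1: 0.14 × 5.6 = 0.784
CYP2D6: 0.36 × 0.09 = 0.0324
Other: 0.5 (unchanged)
Relative clearance = 0.784 + 0.0324 + 0.5 = 1.3164.
Steady-state concentration ∝ 1/CL: new value = 71.1 / 1.3164 = 54 ng/mL.

54 ng/mL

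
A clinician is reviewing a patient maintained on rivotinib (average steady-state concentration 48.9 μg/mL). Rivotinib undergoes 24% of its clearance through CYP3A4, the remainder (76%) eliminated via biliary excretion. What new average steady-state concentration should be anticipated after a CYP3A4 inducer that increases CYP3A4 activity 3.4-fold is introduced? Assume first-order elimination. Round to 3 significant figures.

31.0 μg/mL

The CYP3A4 pathway (24% of clearance) increases to 3.4× activity: 0.24 × 3.4 = 0.816.
The remaining 76% of clearance is unaffected.
Relative clearance = 0.816 + 0.76 = 1.576.
Average steady-state concentration ∝ 1/CL, so new value = 48.9 / 1.576 = 31.0 μg/mL.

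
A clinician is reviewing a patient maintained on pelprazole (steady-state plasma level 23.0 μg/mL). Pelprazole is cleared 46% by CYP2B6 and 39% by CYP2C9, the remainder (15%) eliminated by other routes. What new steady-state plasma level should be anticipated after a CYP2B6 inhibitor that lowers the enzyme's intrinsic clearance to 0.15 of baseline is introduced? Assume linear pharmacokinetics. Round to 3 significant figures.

37.8 μg/mL

CYP2B6: 0.46 × 0.15 = 0.069
CYP2C9: 0.39 (unchanged)
Other: 0.15 (unchanged)
CL_new/CL_old = 0.069 + 0.39 + 0.15 = 0.609.
New steady-state plasma level = baseline ÷ relative clearance = 23.0 / 0.609 = 37.8 μg/mL.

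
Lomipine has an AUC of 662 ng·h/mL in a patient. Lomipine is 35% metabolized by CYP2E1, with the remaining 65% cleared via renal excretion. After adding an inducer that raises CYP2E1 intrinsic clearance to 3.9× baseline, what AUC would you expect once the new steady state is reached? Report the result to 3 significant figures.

329 ng·h/mL

The CYP2E1 pathway (35% of clearance) is boosted to 3.9× activity: 0.35 × 3.9 = 1.365.
Non-CYP routes (65%) are unchanged.
CL_new/CL_old = 1.365 + 0.65 = 2.015.
With dosing unchanged, AUC scales as 1/CL: 662 / 2.015 = 329 ng·h/mL.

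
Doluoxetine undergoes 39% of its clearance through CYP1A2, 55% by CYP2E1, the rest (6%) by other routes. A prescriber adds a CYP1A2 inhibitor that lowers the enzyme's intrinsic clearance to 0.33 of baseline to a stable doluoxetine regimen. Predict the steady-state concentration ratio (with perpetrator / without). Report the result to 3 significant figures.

The CYP1A2 pathway (39% of clearance) is reduced to 0.33× activity: 0.39 × 0.33 = 0.1287.
CYP2E1 (55%) and the residual 6% are unaffected.
New clearance relative to baseline: 0.1287 + 0.55 + 0.06 = 0.7387.
Steady-state concentration ratio = CL_old/CL_new = 1 / 0.7387 = 1.35.

1.35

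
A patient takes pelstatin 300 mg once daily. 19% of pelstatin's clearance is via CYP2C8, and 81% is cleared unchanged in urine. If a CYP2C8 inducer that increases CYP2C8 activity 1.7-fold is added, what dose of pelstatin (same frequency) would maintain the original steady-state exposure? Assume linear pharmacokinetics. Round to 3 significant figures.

340 mg

CYP2C8: 0.19 × 1.7 = 0.323
Other: 0.81 (unchanged)
CL_new/CL_old = 0.323 + 0.81 = 1.133.
To maintain the same steady-state level, dose must scale with clearance: new dose = 300 × 1.133 = 340 mg.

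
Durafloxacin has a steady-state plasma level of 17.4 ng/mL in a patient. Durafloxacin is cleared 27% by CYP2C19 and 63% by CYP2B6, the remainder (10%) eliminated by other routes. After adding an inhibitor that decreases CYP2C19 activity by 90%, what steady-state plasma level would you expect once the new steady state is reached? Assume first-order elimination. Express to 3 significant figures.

23.0 ng/mL

CYP2C19: 0.27 × 0.1 = 0.027
CYP2B6: 0.63 (unchanged)
Other: 0.1 (unchanged)
New clearance relative to baseline: 0.027 + 0.63 + 0.1 = 0.757.
With dosing unchanged, steady-state plasma level scales as 1/CL: 17.4 / 0.757 = 23.0 ng/mL.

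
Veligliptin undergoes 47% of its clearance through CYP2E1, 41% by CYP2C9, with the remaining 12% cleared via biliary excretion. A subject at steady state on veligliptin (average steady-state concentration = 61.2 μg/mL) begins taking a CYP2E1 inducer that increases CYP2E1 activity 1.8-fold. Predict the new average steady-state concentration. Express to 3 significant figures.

The CYP2E1 pathway (47% of clearance) increases to 1.8× activity: 0.47 × 1.8 = 0.846.
CYP2C9 (41%) and the residual 12% are unaffected.
CL_new/CL_old = 0.846 + 0.41 + 0.12 = 1.376.
Average steady-state concentration ∝ 1/CL, so new value = 61.2 / 1.376 = 44.5 μg/mL.

44.5 μg/mL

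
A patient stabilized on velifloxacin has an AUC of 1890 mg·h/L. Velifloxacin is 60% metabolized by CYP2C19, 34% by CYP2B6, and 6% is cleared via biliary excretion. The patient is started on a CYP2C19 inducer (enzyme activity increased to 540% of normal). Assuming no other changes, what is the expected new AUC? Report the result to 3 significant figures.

519 mg·h/L

CYP2C19: 0.6 × 5.4 = 3.24
CYP2B6: 0.34 (unchanged)
Other: 0.06 (unchanged)
CL_new/CL_old = 3.24 + 0.34 + 0.06 = 3.64.
New AUC = baseline ÷ relative clearance = 1890 / 3.64 = 519 mg·h/L.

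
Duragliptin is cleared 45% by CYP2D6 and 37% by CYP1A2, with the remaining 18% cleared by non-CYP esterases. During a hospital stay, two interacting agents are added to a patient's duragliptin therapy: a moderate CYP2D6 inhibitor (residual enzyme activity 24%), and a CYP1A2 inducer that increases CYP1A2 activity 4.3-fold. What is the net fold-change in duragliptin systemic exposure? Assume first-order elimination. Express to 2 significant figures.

0.53

The CYP2D6 pathway (45% of clearance) falls to 0.24× activity: 0.45 × 0.24 = 0.108.
The CYP1A2 pathway (37% of clearance) increases to 4.3× activity: 0.37 × 4.3 = 1.591.
The remaining 18% of clearance is unaffected.
Relative clearance = 0.108 + 1.591 + 0.18 = 1.879.
Net systemic exposure ratio = 1 / 1.879 = 0.53.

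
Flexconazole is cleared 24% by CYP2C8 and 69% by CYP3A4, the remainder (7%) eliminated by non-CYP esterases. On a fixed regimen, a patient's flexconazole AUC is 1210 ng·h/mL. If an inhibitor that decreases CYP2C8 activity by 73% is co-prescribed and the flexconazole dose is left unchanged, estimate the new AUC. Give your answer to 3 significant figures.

CYP2C8: 0.24 × 0.27 = 0.0648
CYP3A4: 0.69 (unchanged)
Other: 0.07 (unchanged)
Relative clearance = 0.0648 + 0.69 + 0.07 = 0.8248.
AUC ∝ 1/CL, so new value = 1210 / 0.8248 = 1.47 × 10³ ng·h/mL.

1.47 × 10³ ng·h/mL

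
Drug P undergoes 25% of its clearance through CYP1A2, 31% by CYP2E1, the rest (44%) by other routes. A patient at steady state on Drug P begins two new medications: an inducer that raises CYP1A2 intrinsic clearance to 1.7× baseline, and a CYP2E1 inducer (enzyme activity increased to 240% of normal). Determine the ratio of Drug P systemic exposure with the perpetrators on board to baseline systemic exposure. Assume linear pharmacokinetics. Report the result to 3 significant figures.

0.622

The CYP1A2 pathway (25% of clearance) rises to 1.7× activity: 0.25 × 1.7 = 0.425.
The CYP2E1 pathway (31% of clearance) rises to 2.4× activity: 0.31 × 2.4 = 0.744.
Non-CYP routes (44%) are unchanged.
Relative clearance = 0.425 + 0.744 + 0.44 = 1.609.
Systemic exposure ∝ 1/CL: fold-change = 1 / 1.609 = 0.622.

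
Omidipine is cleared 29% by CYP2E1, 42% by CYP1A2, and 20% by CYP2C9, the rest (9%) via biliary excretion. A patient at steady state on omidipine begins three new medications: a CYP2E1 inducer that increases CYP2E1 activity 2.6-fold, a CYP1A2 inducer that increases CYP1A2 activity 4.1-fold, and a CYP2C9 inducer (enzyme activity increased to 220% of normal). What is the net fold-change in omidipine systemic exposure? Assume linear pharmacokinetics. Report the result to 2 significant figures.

The CYP2E1 pathway (29% of clearance) increases to 2.6× activity: 0.29 × 2.6 = 0.754.
The CYP1A2 pathway (42% of clearance) rises to 4.1× activity: 0.42 × 4.1 = 1.722.
The CYP2C9 pathway (20% of clearance) rises to 2.2× activity: 0.2 × 2.2 = 0.44.
Non-CYP routes (9%) are unchanged.
CL_new/CL_old = 0.754 + 1.722 + 0.44 + 0.09 = 3.006.
Systemic exposure ∝ 1/CL: fold-change = 1 / 3.006 = 0.33.

0.33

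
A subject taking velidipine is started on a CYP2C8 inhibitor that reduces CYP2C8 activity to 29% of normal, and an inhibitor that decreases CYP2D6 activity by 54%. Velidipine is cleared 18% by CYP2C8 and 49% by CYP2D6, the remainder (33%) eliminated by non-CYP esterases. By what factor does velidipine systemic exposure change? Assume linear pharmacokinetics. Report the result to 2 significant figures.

1.6

CYP2C8: 0.18 × 0.29 = 0.0522
CYP2D6: 0.49 × 0.46 = 0.2254
Other: 0.33 (unchanged)
Relative clearance = 0.0522 + 0.2254 + 0.33 = 0.6076.
Net systemic exposure ratio = 1 / 0.6076 = 1.6.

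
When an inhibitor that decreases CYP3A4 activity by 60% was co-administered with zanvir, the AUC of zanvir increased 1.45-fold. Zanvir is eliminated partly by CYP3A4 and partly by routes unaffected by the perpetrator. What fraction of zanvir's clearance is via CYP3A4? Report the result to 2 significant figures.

CL'/CL = 1 / 1.45 = 0.6897
0.4·fm + (1 − fm) = 0.6897
fm = (0.6897 − 1) / (0.4 − 1) = 0.52

0.52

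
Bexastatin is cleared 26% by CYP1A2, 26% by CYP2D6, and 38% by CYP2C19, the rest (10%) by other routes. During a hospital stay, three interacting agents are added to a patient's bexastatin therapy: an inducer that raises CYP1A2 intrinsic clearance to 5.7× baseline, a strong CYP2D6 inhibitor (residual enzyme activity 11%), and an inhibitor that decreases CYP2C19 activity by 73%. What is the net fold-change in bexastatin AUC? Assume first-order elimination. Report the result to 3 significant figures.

The CYP1A2 pathway (26% of clearance) increases to 5.7× activity: 0.26 × 5.7 = 1.482.
The CYP2D6 pathway (26% of clearance) falls to 0.11× activity: 0.26 × 0.11 = 0.0286.
The CYP2C19 pathway (38% of clearance) falls to 0.27× activity: 0.38 × 0.27 = 0.1026.
Non-CYP routes (10%) are unchanged.
Relative clearance = 1.482 + 0.0286 + 0.1026 + 0.1 = 1.7132.
Net AUC ratio = 1 / 1.7132 = 0.584.

0.584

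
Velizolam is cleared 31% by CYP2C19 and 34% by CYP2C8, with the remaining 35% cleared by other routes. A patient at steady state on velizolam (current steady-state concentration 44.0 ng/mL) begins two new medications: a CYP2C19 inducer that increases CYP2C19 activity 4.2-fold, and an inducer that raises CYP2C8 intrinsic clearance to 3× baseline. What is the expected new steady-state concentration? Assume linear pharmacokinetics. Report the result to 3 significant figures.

The CYP2C19 pathway (31% of clearance) rises to 4.2× activity: 0.31 × 4.2 = 1.302.
The CYP2C8 pathway (34% of clearance) rises to 3× activity: 0.34 × 3 = 1.02.
The remaining 35% of clearance is unaffected.
Relative clearance = 1.302 + 1.02 + 0.35 = 2.672.
Dividing the baseline by the relative clearance: 44.0 / 2.672 = 16.5 ng/mL.

16.5 ng/mL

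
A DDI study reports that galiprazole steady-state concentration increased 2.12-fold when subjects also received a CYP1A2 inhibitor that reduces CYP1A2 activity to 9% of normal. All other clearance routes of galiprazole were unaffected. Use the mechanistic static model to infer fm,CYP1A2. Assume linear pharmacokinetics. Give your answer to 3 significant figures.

Let x = fm,CYP1A2. Because steady-state concentration ∝ 1/CL, relative clearance fell to 1/2.12 = 0.4717.
Setting x·0.09 + (1 − x) = 0.4717 and solving: x = (0.4717 − 1)/(0.09 − 1) = 0.581.

0.581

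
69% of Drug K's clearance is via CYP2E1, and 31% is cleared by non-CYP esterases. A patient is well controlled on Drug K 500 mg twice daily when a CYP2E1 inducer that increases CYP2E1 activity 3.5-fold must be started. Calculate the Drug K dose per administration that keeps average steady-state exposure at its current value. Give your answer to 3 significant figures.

The CYP2E1 pathway (69% of clearance) increases to 3.5× activity: 0.69 × 3.5 = 2.415.
The remaining 31% of clearance is unaffected.
New clearance relative to baseline: 2.415 + 0.31 = 2.725.
Css,avg = (dose rate)/CL, so holding Css fixed requires dose ∝ CL: 500 × 2.725 = 1.36 × 10³ mg.

1.36 × 10³ mg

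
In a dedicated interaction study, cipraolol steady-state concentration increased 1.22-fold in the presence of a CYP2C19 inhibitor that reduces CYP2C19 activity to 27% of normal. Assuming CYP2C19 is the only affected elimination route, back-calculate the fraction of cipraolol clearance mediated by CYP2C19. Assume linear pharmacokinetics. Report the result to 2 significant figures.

CL'/CL = 1 / 1.22 = 0.8197
0.27·fm + (1 − fm) = 0.8197
fm = (0.8197 − 1) / (0.27 − 1) = 0.25

0.25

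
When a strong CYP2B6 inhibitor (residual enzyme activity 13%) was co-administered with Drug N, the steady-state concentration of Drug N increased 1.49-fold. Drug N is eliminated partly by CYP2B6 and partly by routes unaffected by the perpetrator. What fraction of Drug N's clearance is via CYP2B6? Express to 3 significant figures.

CL'/CL = 1 / 1.49 = 0.6711
0.13·fm + (1 − fm) = 0.6711
fm = (0.6711 − 1) / (0.13 − 1) = 0.378

0.378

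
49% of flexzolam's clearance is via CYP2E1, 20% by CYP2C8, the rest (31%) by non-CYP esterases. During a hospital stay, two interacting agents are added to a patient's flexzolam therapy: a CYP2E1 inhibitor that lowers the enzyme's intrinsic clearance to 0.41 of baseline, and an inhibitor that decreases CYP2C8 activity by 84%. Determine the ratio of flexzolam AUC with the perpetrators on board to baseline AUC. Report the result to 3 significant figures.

CYP2E1: 0.49 × 0.41 = 0.2009
CYP2C8: 0.2 × 0.16 = 0.032
Other: 0.31 (unchanged)
Relative clearance = 0.2009 + 0.032 + 0.31 = 0.5429.
Because AUC varies inversely with clearance, the combined effect is 1 / 0.5429 = 1.84.

1.84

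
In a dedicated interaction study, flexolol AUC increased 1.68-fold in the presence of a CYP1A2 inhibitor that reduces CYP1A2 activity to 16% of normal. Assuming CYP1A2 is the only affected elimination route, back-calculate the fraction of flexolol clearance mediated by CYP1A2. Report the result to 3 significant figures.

Call the CYP1A2 fraction fm. After the interaction, CL_new/CL_old = fm × 0.16 + (1 − fm).
AUC ratio = 1 / (new CL fraction), so new CL fraction = 1 / 1.68 = 0.5952.
fm × 0.16 + 1 − fm = 0.5952  ⇒  fm × (0.16 − 1) = −0.4048  ⇒  fm = 0.482.

0.482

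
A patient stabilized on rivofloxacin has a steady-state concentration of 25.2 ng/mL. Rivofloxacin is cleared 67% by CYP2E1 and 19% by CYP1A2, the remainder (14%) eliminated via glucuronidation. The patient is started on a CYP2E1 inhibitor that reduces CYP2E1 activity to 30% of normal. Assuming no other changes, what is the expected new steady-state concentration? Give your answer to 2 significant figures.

47 ng/mL

The CYP2E1 pathway (67% of clearance) drops to 0.3× activity: 0.67 × 0.3 = 0.201.
CYP1A2 (19%) and the residual 14% are unaffected.
Relative clearance = 0.201 + 0.19 + 0.14 = 0.531.
With dosing unchanged, steady-state concentration scales as 1/CL: 25.2 / 0.531 = 47 ng/mL.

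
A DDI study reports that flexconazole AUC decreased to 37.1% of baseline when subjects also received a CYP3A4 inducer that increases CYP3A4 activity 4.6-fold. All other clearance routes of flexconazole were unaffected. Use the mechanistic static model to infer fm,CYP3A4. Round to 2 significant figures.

0.47

Call the CYP3A4 fraction fm. After the interaction, CL_new/CL_old = fm × 4.6 + (1 − fm).
AUC ratio = 1 / (new CL fraction), so new CL fraction = 1 / 0.371 = 2.695.
fm × 4.6 + 1 − fm = 2.695  ⇒  fm × (4.6 − 1) = 1.695  ⇒  fm = 0.47.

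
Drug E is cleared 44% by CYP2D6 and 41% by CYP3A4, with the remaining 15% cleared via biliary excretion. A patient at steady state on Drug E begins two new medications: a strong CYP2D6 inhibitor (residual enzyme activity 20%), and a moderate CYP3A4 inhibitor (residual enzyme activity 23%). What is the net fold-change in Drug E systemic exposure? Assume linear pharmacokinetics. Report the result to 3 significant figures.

The CYP2D6 pathway (44% of clearance) is reduced to 0.2× activity: 0.44 × 0.2 = 0.088.
The CYP3A4 pathway (41% of clearance) is reduced to 0.23× activity: 0.41 × 0.23 = 0.0943.
Non-CYP routes (15%) are unchanged.
Relative clearance = 0.088 + 0.0943 + 0.15 = 0.3323.
Because systemic exposure varies inversely with clearance, the combined effect is 1 / 0.3323 = 3.01.

3.01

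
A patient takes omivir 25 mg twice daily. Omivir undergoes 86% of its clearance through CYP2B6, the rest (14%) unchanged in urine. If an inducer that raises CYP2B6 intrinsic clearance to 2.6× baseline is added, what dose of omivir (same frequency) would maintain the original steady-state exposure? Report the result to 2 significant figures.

59 mg

The CYP2B6 pathway (86% of clearance) rises to 2.6× activity: 0.86 × 2.6 = 2.236.
Non-CYP routes (14%) are unchanged.
Relative clearance = 2.236 + 0.14 = 2.376.
Css,avg = (dose rate)/CL, so holding Css fixed requires dose ∝ CL: 25 × 2.376 = 59 mg.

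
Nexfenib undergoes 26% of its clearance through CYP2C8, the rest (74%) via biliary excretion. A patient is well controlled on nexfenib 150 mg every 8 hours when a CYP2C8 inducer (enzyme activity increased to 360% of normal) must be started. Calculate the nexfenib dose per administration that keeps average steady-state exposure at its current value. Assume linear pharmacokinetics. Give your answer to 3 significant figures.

251 mg

CYP2C8: 0.26 × 3.6 = 0.936
Other: 0.74 (unchanged)
New clearance relative to baseline: 0.936 + 0.74 = 1.676.
To maintain the same steady-state level, dose must scale with clearance: new dose = 150 × 1.676 = 251 mg.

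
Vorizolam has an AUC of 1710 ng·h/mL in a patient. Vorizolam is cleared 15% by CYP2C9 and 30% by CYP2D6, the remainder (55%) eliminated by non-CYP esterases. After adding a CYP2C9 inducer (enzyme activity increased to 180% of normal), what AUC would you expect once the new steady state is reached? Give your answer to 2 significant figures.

1.5 × 10³ ng·h/mL

CYP2C9: 0.15 × 1.8 = 0.27
CYP2D6: 0.3 (unchanged)
Other: 0.55 (unchanged)
New clearance relative to baseline: 0.27 + 0.3 + 0.55 = 1.12.
New AUC = baseline ÷ relative clearance = 1710 / 1.12 = 1.5 × 10³ ng·h/mL.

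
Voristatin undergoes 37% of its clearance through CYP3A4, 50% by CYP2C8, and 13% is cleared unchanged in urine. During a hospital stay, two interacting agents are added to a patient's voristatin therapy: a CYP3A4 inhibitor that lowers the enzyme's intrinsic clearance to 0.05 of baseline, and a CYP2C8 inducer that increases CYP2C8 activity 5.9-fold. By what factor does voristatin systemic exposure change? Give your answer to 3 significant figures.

0.323

The CYP3A4 pathway (37% of clearance) falls to 0.05× activity: 0.37 × 0.05 = 0.0185.
The CYP2C8 pathway (50% of clearance) rises to 5.9× activity: 0.5 × 5.9 = 2.95.
The remaining 13% of clearance is unaffected.
Relative clearance = 0.0185 + 2.95 + 0.13 = 3.0985.
Net systemic exposure ratio = 1 / 3.0985 = 0.323.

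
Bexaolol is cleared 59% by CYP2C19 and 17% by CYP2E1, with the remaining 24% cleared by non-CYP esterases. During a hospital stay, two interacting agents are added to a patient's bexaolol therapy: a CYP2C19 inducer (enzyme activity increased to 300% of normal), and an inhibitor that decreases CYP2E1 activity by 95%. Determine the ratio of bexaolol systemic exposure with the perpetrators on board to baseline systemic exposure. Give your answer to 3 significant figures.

CYP2C19: 0.59 × 3 = 1.77
CYP2E1: 0.17 × 0.05 = 0.0085
Other: 0.24 (unchanged)
Relative clearance = 1.77 + 0.0085 + 0.24 = 2.0185.
Because systemic exposure varies inversely with clearance, the combined effect is 1 / 2.0185 = 0.495.

0.495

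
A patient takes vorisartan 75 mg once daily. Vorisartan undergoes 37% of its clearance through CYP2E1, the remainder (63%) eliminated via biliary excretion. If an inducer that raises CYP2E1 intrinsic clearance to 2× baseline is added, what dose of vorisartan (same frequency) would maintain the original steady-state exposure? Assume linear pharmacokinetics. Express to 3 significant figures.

103 mg

The CYP2E1 pathway (37% of clearance) increases to 2× activity: 0.37 × 2 = 0.74.
The remaining 63% of clearance is unaffected.
Relative clearance = 0.74 + 0.63 = 1.37.
Css,avg = (dose rate)/CL, so holding Css fixed requires dose ∝ CL: 75 × 1.37 = 103 mg.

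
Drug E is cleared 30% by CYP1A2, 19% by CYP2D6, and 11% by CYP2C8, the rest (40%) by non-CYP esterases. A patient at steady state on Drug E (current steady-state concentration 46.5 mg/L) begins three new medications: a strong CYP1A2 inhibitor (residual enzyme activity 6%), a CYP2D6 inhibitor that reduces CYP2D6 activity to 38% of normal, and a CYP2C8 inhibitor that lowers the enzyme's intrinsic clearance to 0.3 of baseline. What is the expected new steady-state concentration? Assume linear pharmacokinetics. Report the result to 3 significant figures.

88.9 mg/L

CYP1A2: 0.3 × 0.06 = 0.018
CYP2D6: 0.19 × 0.38 = 0.0722
CYP2C8: 0.11 × 0.3 = 0.033
Other: 0.4 (unchanged)
CL_new/CL_old = 0.018 + 0.0722 + 0.033 + 0.4 = 0.5232.
New steady-state concentration = 46.5 / 0.5232 = 88.9 mg/L (concentration scales inversely with clearance).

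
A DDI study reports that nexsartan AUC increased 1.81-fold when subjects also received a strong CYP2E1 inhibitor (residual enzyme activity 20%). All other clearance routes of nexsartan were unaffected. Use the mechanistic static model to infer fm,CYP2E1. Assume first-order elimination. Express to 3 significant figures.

Write x for the fraction cleared via CYP2E1. The observed AUC change means clearance fell to 1/1.81 = 0.5525 of baseline.
Setting x·0.2 + (1 − x) = 0.5525 and solving: x = (0.5525 − 1)/(0.2 − 1) = 0.559.

0.559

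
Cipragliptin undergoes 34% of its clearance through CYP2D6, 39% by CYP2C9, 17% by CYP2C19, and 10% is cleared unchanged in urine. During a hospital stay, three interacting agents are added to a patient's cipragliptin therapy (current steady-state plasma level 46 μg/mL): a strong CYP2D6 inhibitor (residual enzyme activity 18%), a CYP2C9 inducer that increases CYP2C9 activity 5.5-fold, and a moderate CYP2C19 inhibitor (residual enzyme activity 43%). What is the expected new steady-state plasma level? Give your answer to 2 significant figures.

CYP2D6: 0.34 × 0.18 = 0.0612
CYP2C9: 0.39 × 5.5 = 2.145
CYP2C19: 0.17 × 0.43 = 0.0731
Other: 0.1 (unchanged)
CL_new/CL_old = 0.0612 + 2.145 + 0.0731 + 0.1 = 2.3793.
New steady-state plasma level = 46 / 2.3793 = 19 μg/mL (concentration scales inversely with clearance).

19 μg/mL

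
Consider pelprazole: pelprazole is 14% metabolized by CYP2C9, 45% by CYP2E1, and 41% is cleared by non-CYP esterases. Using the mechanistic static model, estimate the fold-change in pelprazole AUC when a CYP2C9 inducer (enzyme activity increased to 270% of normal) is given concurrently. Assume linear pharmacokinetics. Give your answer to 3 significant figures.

0.808

The CYP2C9 pathway (14% of clearance) increases to 2.7× activity: 0.14 × 2.7 = 0.378.
CYP2E1 (45%) and the residual 41% are unaffected.
Relative clearance = 0.378 + 0.45 + 0.41 = 1.238.
AUC is inversely proportional to clearance, so the fold-change is 1 / 1.238 = 0.808.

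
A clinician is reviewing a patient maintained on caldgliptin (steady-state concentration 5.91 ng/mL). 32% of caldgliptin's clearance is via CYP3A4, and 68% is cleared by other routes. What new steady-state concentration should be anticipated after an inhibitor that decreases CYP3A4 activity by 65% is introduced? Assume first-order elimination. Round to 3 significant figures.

The CYP3A4 pathway (32% of clearance) drops to 0.35× activity: 0.32 × 0.35 = 0.112.
The remaining 68% of clearance is unaffected.
CL_new/CL_old = 0.112 + 0.68 = 0.792.
Steady-state concentration ∝ 1/CL, so new value = 5.91 / 0.792 = 7.46 ng/mL.

7.46 ng/mL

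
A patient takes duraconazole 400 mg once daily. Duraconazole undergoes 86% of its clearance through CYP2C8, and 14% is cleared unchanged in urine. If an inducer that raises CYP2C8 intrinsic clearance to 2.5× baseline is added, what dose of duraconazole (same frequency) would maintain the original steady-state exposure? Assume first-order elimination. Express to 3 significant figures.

916 mg

The CYP2C8 pathway (86% of clearance) is boosted to 2.5× activity: 0.86 × 2.5 = 2.15.
The remaining 14% of clearance is unaffected.
CL_new/CL_old = 2.15 + 0.14 = 2.29.
To maintain the same steady-state level, dose must scale with clearance: new dose = 400 × 2.29 = 916 mg.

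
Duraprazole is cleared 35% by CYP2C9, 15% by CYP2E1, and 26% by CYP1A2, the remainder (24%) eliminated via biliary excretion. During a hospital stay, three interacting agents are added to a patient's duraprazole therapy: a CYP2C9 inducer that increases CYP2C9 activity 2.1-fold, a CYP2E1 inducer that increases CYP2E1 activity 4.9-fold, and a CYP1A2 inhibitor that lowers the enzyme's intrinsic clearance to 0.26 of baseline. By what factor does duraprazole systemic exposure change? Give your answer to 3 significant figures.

0.563

The CYP2C9 pathway (35% of clearance) is boosted to 2.1× activity: 0.35 × 2.1 = 0.735.
The CYP2E1 pathway (15% of clearance) is boosted to 4.9× activity: 0.15 × 4.9 = 0.735.
The CYP1A2 pathway (26% of clearance) falls to 0.26× activity: 0.26 × 0.26 = 0.0676.
Non-CYP routes (24%) are unchanged.
Relative clearance = 0.735 + 0.735 + 0.0676 + 0.24 = 1.7776.
Because systemic exposure varies inversely with clearance, the combined effect is 1 / 1.7776 = 0.563.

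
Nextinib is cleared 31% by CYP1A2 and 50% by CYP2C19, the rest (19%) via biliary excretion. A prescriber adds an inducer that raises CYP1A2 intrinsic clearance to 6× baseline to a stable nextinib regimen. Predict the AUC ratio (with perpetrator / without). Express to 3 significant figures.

CYP1A2: 0.31 × 6 = 1.86
CYP2C19: 0.5 (unchanged)
Other: 0.19 (unchanged)
Relative clearance = 1.86 + 0.5 + 0.19 = 2.55.
AUC is inversely proportional to clearance, so the fold-change is 1 / 2.55 = 0.392.

0.392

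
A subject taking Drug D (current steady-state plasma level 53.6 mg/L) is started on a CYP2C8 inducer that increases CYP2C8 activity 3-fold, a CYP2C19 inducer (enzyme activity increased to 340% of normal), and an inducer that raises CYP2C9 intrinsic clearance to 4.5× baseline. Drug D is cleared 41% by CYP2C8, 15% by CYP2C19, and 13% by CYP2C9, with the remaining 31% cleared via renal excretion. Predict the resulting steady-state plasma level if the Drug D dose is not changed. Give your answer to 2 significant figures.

The CYP2C8 pathway (41% of clearance) is boosted to 3× activity: 0.41 × 3 = 1.23.
The CYP2C19 pathway (15% of clearance) rises to 3.4× activity: 0.15 × 3.4 = 0.51.
The CYP2C9 pathway (13% of clearance) increases to 4.5× activity: 0.13 × 4.5 = 0.585.
Non-CYP routes (31%) are unchanged.
Relative clearance = 1.23 + 0.51 + 0.585 + 0.31 = 2.635.
Steady-state plasma level ∝ 1/CL: new value = 53.6 / 2.635 = 20 mg/L.

20 mg/L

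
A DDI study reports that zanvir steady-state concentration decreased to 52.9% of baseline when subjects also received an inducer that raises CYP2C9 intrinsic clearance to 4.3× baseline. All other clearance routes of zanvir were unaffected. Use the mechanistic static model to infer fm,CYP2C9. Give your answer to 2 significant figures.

0.27

CL'/CL = 1 / 0.529 = 1.89
4.3·fm + (1 − fm) = 1.89
fm = (1.89 − 1) / (4.3 − 1) = 0.27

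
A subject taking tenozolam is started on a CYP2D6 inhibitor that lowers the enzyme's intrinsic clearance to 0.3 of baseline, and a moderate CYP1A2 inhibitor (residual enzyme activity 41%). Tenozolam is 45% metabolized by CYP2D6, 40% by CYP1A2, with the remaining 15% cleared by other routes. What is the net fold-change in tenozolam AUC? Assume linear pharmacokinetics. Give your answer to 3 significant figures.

2.23

CYP2D6: 0.45 × 0.3 = 0.135
CYP1A2: 0.4 × 0.41 = 0.164
Other: 0.15 (unchanged)
New clearance relative to baseline: 0.135 + 0.164 + 0.15 = 0.449.
Net AUC ratio = 1 / 0.449 = 2.23.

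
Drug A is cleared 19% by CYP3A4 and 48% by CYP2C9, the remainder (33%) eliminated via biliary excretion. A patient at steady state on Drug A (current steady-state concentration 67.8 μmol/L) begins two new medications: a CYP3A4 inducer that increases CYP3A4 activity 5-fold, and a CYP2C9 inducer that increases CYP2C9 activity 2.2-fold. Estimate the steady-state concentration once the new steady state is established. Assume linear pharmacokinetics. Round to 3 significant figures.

29.0 μmol/L

The CYP3A4 pathway (19% of clearance) increases to 5× activity: 0.19 × 5 = 0.95.
The CYP2C9 pathway (48% of clearance) rises to 2.2× activity: 0.48 × 2.2 = 1.056.
The remaining 33% of clearance is unaffected.
CL_new/CL_old = 0.95 + 1.056 + 0.33 = 2.336.
New steady-state concentration = 67.8 / 2.336 = 29.0 μmol/L (concentration scales inversely with clearance).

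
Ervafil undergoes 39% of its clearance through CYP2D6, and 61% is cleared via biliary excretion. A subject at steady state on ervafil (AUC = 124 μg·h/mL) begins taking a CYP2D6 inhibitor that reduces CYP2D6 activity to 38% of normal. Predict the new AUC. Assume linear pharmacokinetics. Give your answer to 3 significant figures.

The CYP2D6 pathway (39% of clearance) is reduced to 0.38× activity: 0.39 × 0.38 = 0.1482.
Non-CYP routes (61%) are unchanged.
Relative clearance = 0.1482 + 0.61 = 0.7582.
New AUC = baseline ÷ relative clearance = 124 / 0.7582 = 164 μg·h/mL.

164 μg·h/mL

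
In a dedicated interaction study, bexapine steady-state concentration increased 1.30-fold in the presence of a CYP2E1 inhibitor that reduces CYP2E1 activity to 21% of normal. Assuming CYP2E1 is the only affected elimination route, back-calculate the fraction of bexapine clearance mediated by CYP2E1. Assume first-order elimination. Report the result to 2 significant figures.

Call the CYP2E1 fraction fm. After the interaction, CL_new/CL_old = fm × 0.21 + (1 − fm).
Steady-state concentration ratio = 1 / (new CL fraction), so new CL fraction = 1 / 1.30 = 0.7692.
fm × 0.21 + 1 − fm = 0.7692  ⇒  fm × (0.21 − 1) = −0.2308  ⇒  fm = 0.29.

0.29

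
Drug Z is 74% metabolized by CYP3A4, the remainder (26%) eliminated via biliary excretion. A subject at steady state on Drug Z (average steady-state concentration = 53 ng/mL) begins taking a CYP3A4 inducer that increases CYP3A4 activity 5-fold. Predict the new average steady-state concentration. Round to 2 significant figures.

CYP3A4: 0.74 × 5 = 3.7
Other: 0.26 (unchanged)
New clearance relative to baseline: 3.7 + 0.26 = 3.96.
Average steady-state concentration ∝ 1/CL, so new value = 53 / 3.96 = 13 ng/mL.

13 ng/mL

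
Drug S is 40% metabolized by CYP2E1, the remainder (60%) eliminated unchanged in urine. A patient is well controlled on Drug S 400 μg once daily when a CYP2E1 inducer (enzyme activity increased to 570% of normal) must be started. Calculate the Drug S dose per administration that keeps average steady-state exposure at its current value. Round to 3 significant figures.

CYP2E1: 0.4 × 5.7 = 2.28
Other: 0.6 (unchanged)
Relative clearance = 2.28 + 0.6 = 2.88.
Exposure is unchanged when dose changes in proportion to clearance. New dose = 400 μg × 2.88 = 1.15 × 10³ μg.

1.15 × 10³ μg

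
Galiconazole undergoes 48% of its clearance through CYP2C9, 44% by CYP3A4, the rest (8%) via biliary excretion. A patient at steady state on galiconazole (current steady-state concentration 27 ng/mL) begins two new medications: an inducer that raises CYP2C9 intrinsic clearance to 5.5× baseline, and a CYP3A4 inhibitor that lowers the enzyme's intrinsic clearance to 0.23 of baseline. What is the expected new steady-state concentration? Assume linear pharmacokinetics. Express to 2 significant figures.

9.6 ng/mL

CYP2C9: 0.48 × 5.5 = 2.64
CYP3A4: 0.44 × 0.23 = 0.1012
Other: 0.08 (unchanged)
New clearance relative to baseline: 2.64 + 0.1012 + 0.08 = 2.8212.
New steady-state concentration = 27 / 2.8212 = 9.6 ng/mL (concentration scales inversely with clearance).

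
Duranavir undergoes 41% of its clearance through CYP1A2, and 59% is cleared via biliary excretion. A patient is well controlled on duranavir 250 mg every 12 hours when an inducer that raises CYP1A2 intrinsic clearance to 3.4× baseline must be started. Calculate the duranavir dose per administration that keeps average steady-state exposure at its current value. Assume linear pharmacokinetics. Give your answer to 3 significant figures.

496 mg

CYP1A2: 0.41 × 3.4 = 1.394
Other: 0.59 (unchanged)
CL_new/CL_old = 1.394 + 0.59 = 1.984.
To maintain the same steady-state level, dose must scale with clearance: new dose = 250 × 1.984 = 496 mg.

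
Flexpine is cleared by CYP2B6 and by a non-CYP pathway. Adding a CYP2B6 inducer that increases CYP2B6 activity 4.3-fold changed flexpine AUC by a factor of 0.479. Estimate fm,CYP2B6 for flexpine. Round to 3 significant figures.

Let x = fm,CYP2B6. Because AUC ∝ 1/CL, relative clearance rose to 1/0.479 = 2.088.
Only the CYP2B6 route changed, so 2.088 = x·4.3 + (1 − x), giving x = 0.330.

0.330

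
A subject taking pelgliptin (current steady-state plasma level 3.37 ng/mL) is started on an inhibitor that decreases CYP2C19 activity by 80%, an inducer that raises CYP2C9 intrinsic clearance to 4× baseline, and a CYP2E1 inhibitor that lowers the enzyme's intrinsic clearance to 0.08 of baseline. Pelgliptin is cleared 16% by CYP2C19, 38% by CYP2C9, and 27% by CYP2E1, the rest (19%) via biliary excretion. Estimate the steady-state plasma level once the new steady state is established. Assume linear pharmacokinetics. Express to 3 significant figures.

1.91 ng/mL

The CYP2C19 pathway (16% of clearance) is reduced to 0.2× activity: 0.16 × 0.2 = 0.032.
The CYP2C9 pathway (38% of clearance) increases to 4× activity: 0.38 × 4 = 1.52.
The CYP2E1 pathway (27% of clearance) falls to 0.08× activity: 0.27 × 0.08 = 0.0216.
The remaining 19% of clearance is unaffected.
Relative clearance = 0.032 + 1.52 + 0.0216 + 0.19 = 1.7636.
New steady-state plasma level = 3.37 / 1.7636 = 1.91 ng/mL (concentration scales inversely with clearance).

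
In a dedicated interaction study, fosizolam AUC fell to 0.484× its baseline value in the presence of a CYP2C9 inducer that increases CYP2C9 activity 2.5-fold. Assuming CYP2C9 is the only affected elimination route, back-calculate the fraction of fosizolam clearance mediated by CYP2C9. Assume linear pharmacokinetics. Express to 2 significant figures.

CL'/CL = 1 / 0.484 = 2.066
2.5·fm + (1 − fm) = 2.066
fm = (2.066 − 1) / (2.5 − 1) = 0.71

0.71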